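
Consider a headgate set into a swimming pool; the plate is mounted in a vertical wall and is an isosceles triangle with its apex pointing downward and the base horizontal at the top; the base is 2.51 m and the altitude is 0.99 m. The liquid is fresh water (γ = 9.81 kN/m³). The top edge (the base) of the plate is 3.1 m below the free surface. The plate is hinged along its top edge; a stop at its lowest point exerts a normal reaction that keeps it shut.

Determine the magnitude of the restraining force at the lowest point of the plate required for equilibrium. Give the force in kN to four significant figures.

γ = 9.81 kN/m³.
With the apex down, the centroid sits h/3 = 0.99/3 = 0.33 m below the base (the top edge), so the centroid depth is h_c = 3.1 + 0.33 = 3.43 m.
A = ½ × 2.51 × 0.99 = 1.24245 m².
Resultant F = γ·h_c·A = 9.81 × 3.43 × 1.24245 = 41.8063 kN.
I_c = b·h³/36 = 2.51 × 0.99³/36 = 0.0676514 m⁴.
Centre of pressure: y_p = y_c + I_c/(y_c·A) = 3.43 + 0.0676514/(3.43 × 1.24245) = 3.43 + 0.0158746 = 3.44587 m along the plane.
The resultant acts 0.33 + 0.0158746 = 0.345875 m (along the plate) below the hinge at the top edge, so the moment about the hinge is M = F × 0.345875 = 41.8063 × 0.345875 = 14.4598 kN·m.
A normal force at the bottom, 0.99 m from the hinge, must supply this moment: P = 14.4598/0.99 = 14.6059 kN.

P ≈ 14.61 kN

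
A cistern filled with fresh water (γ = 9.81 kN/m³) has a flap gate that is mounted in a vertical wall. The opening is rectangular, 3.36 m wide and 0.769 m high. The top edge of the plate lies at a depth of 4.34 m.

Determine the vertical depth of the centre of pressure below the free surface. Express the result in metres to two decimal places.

h_p = 4.73 m

γ = 9.81 kN/m³.
The centroid lies 0.769/2 = 0.3845 m below the top edge, so the centroid depth is h_c = 4.34 + 0.3845 = 4.7245 m.
A = 3.36 × 0.769 = 2.58384 m².
Resultant F = γ·h_c·A = 9.81 × 4.7245 × 2.58384 = 119.754 kN.
I_c = b·h³/12 = 3.36 × 0.769³/12 = 0.127332 m⁴.
Centre of pressure: y_p = y_c + I_c/(y_c·A) = 4.7245 + 0.127332/(4.7245 × 2.58384) = 4.7245 + 0.0104308 = 4.73493 m along the plane.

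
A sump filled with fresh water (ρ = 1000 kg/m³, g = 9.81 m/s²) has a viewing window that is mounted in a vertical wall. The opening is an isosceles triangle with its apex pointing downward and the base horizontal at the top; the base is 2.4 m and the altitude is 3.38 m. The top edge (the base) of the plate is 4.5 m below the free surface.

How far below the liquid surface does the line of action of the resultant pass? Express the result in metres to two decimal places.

γ = ρg = 1000 × 9.81 = 9810 N/m³ = 9.81 kN/m³.
With the apex down, the centroid sits h/3 = 3.38/3 = 1.12667 m below the base (the top edge), so the centroid depth is h_c = 4.5 + 1.12667 = 5.62667 m.
A = ½ × 2.4 × 3.38 = 4.056 m².
Resultant F = γ·h_c·A = 9.81 × 5.62667 × 4.056 = 223.882 kN.
I_c = b·h³/36 = 2.4 × 3.38³/36 = 2.5743 m⁴.
Centre of pressure: y_p = y_c + I_c/(y_c·A) = 5.62667 + 2.5743/(5.62667 × 4.056) = 5.62667 + 0.1128 = 5.73947 m along the plane.

h_p = 5.74 m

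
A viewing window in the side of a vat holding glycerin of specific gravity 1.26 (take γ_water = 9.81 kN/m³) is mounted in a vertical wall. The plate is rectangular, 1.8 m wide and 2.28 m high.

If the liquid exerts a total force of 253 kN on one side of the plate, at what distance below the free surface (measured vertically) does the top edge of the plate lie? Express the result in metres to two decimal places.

γ = 1.26 × 9.81 = 12.3606 kN/m³.
A = 1.8 × 2.28 = 4.104 m².
From F = γ·h_c·A, the centroid depth is h_c = 253/(12.3606 × 4.104) = 4.98739 m.
The centroid lies 2.28/2 = 1.14 m below the top edge, so the top edge sits at h_top = 4.98739 − 1.14 = 3.84739 m below the surface.

d_top ≈ 3.85 m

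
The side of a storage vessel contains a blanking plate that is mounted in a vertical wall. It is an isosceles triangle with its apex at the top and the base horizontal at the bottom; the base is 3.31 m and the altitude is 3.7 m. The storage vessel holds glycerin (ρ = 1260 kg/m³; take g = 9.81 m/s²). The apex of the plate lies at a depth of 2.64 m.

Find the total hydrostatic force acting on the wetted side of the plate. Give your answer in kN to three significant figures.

γ = ρg = 1260 × 9.81 / 1000 = 12.3606 kN/m³.
With the apex up, the centroid sits 2h/3 = 2 × 3.7/3 = 2.46667 m below the apex, so the centroid depth is h_c = 2.64 + 2.46667 = 5.10667 m.
A = ½ × 3.31 × 3.7 = 6.1235 m².
Resultant F = γ·h_c·A = 12.3606 × 5.10667 × 6.1235 = 386.525 kN.

F ≈ 387 kN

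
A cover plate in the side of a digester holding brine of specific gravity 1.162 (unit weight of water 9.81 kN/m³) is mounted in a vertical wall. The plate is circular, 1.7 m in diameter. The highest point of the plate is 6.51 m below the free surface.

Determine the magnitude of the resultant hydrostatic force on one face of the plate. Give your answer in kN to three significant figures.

γ = 1.162 × 9.81 = 11.39922 kN/m³.
The centroid is at the centre, 0.85 m below the top of the plate, so the centroid depth is h_c = 6.51 + 0.85 = 7.36 m.
A = π(0.85)² = 2.2698 m².
Resultant F = γ·h_c·A = 11.39922 × 7.36 × 2.2698 = 190.432 kN.

F ≈ 190 kN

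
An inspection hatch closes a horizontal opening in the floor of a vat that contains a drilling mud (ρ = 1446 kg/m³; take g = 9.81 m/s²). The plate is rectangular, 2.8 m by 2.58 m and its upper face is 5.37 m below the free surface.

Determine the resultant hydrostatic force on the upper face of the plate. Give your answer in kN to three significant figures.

F ≈ 550 kN

γ = ρg = 1446 × 9.81 / 1000 = 14.18526 kN/m³.
The plate is horizontal, so pressure is uniform at p = γ·h = 14.18526 × 5.37 = 76.1748 kN/m².
A = 2.8 × 2.58 = 7.224 m².
F = p·A = 76.1748 × 7.224 = 550.287 kN.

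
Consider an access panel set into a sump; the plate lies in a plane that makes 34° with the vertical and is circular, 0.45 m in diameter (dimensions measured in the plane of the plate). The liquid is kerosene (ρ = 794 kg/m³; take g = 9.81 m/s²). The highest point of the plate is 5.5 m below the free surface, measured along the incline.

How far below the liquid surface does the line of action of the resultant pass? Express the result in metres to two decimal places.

h_p = 4.75 m

γ = ρg = 794 × 9.81 / 1000 = 7.78914 kN/m³.
The plate makes 34° with the vertical, i.e. θ = 90° − 34° = 56° to the horizontal. Measuring y along the incline from the free-surface line, vertical depth h = y·sinθ with sinθ = 0.829038.
The centroid is at the centre, 0.225 m below the top of the plate, so y_c = 5.5 + 0.225 = 5.725 m and h_c = 5.725 × 0.829038 = 4.74624 m.
A = π(0.225)² = 0.159043 m².
Resultant F = γ·h_c·A = 7.78914 × 4.74624 × 0.159043 = 5.87968 kN.
I_c = πr⁴/4 = π × 0.225⁴/4 = 0.00201289 m⁴.
Centre of pressure: y_p = y_c + I_c/(y_c·A) = 5.725 + 0.00201289/(5.725 × 0.159043) = 5.725 + 0.0022107 = 5.72721 m along the plane.
Vertically, h_p = y_p·sinθ = 5.72721 × 0.829038 = 4.74807 m.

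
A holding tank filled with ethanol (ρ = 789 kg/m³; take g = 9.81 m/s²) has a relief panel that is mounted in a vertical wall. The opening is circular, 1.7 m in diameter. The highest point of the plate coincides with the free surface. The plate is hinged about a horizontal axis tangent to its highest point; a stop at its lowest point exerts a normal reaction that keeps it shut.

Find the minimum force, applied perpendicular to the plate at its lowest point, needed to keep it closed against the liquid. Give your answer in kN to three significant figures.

γ = ρg = 789 × 9.81 / 1000 = 7.74009 kN/m³.
The centroid is at the centre, 0.85 m below the top of the plate, so the centroid depth is h_c = 0.85 m.
A = π(0.85)² = 2.2698 m².
Resultant F = γ·h_c·A = 7.74009 × 0.85 × 2.2698 = 14.9332 kN.
I_c = πr⁴/4 = π × 0.85⁴/4 = 0.409983 m⁴.
Centre of pressure: y_p = y_c + I_c/(y_c·A) = 0.85 + 0.409983/(0.85 × 2.2698) = 0.85 + 0.2125 = 1.0625 m along the plane.
The resultant acts 0.85 + 0.2125 = 1.0625 m (along the plate) below the hinge at the top edge, so the moment about the hinge is M = F × 1.0625 = 14.9332 × 1.0625 = 15.8665 kN·m.
A normal force at the bottom, 1.7 m from the hinge, must supply this moment: P = 15.8665/1.7 = 9.33324 kN.

P ≈ 9.33 kN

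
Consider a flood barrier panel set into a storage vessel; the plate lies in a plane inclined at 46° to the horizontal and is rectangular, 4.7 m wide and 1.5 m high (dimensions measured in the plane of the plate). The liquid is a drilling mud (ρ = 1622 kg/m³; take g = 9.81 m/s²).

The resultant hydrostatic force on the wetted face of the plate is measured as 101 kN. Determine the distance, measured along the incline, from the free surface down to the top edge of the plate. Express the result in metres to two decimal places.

y_top ≈ 0.50 m

γ = ρg = 1622 × 9.81 / 1000 = 15.91182 kN/m³.
A = 4.7 × 1.5 = 7.05 m².
From F = γ·h_c·A, the centroid depth is h_c = 101/(15.91182 × 7.05) = 0.900352 m.
Let θ = 46° be the plate's angle to the horizontal; measure y along the incline from where the plane meets the free surface. Vertical depth h = y·sinθ with sinθ = 0.719340.
Along the incline, y_c = h_c/sinθ = 0.900352/0.719340 = 1.25164 m.
The centroid lies 1.5/2 = 0.75 m below the top edge, so the top edge sits at y_top = 1.25164 − 0.75 = 0.50164 m along the incline.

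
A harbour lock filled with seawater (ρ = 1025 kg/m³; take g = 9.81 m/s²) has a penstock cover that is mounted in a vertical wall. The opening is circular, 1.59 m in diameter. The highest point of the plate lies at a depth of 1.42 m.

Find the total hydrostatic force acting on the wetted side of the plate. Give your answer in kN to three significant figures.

γ = ρg = 1025 × 9.81 / 1000 = 10.05525 kN/m³.
The centroid is at the centre, 0.795 m below the top of the plate, so the centroid depth is h_c = 1.42 + 0.795 = 2.215 m.
A = π(0.795)² = 1.98557 m².
Resultant F = γ·h_c·A = 10.05525 × 2.215 × 1.98557 = 44.2234 kN.

F ≈ 44.2 kN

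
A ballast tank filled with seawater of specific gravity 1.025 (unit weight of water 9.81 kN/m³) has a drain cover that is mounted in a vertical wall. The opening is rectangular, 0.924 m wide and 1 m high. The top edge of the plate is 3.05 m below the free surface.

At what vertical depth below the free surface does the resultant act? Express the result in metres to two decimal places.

γ = 1.025 × 9.81 = 10.05525 kN/m³.
The centroid lies 1/2 = 0.5 m below the top edge, so the centroid depth is h_c = 3.05 + 0.5 = 3.55 m.
A = 0.924 × 1 = 0.924 m².
Resultant F = γ·h_c·A = 10.05525 × 3.55 × 0.924 = 32.9832 kN.
I_c = b·h³/12 = 0.924 × 1³/12 = 0.077 m⁴.
Centre of pressure: y_p = y_c + I_c/(y_c·A) = 3.55 + 0.077/(3.55 × 0.924) = 3.55 + 0.0234742 = 3.57347 m along the plane.

h_p = 3.57 m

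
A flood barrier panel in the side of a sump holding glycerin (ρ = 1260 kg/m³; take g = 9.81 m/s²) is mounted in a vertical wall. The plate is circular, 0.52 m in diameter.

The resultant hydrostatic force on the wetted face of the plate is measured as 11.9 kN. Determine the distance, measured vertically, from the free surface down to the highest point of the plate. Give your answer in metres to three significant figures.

γ = ρg = 1260 × 9.81 / 1000 = 12.3606 kN/m³.
A = π(0.26)² = 0.212372 m².
From F = γ·h_c·A, the centroid depth is h_c = 11.9/(12.3606 × 0.212372) = 4.53326 m.
The centroid is at the centre, 0.26 m below the top of the plate, so the highest point sits at h_top = 4.53326 − 0.26 = 4.27326 m below the surface.

d_top ≈ 4.27 m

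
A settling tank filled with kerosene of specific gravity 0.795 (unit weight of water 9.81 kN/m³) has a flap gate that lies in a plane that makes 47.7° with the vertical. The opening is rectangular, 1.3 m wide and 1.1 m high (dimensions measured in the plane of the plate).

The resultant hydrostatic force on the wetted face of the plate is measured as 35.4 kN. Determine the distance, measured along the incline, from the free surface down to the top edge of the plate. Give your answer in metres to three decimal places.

y_top ≈ 4.166 m

γ = 0.795 × 9.81 = 7.79895 kN/m³.
A = 1.3 × 1.1 = 1.43 m².
From F = γ·h_c·A, the centroid depth is h_c = 35.4/(7.79895 × 1.43) = 3.17418 m.
The plate makes 47.7° with the vertical, i.e. θ = 90° − 47.7° = 42.3° to the horizontal. Measuring y along the incline from the free-surface line, vertical depth h = y·sinθ with sinθ = 0.673013.
Along the incline, y_c = h_c/sinθ = 3.17418/0.673013 = 4.71637 m.
The centroid lies 1.1/2 = 0.55 m below the top edge, so the top edge sits at y_top = 4.71637 − 0.55 = 4.16637 m along the incline.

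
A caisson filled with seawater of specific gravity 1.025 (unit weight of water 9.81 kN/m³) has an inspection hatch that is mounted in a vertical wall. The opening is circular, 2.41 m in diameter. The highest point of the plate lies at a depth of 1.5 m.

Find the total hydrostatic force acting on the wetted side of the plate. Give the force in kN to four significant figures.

F ≈ 124.1 kN

γ = 1.025 × 9.81 = 10.05525 kN/m³.
The centroid is at the centre, 1.205 m below the top of the plate, so the centroid depth is h_c = 1.5 + 1.205 = 2.705 m.
A = π(1.205)² = 4.56167 m².
Resultant F = γ·h_c·A = 10.05525 × 2.705 × 4.56167 = 124.075 kN.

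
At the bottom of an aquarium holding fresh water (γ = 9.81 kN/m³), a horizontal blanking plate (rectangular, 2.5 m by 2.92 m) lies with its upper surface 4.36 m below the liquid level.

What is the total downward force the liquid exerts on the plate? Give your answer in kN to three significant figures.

γ = 9.81 kN/m³.
The plate is horizontal, so pressure is uniform at p = γ·h = 9.81 × 4.36 = 42.7716 kN/m².
A = 2.5 × 2.92 = 7.3 m².
F = p·A = 42.7716 × 7.3 = 312.233 kN.

F ≈ 312 kN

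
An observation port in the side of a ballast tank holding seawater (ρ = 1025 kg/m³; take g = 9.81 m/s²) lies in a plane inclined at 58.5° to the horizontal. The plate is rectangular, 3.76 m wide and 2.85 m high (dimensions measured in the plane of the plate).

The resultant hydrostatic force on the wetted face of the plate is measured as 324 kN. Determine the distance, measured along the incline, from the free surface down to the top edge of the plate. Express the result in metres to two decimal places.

y_top ≈ 2.10 m

γ = ρg = 1025 × 9.81 / 1000 = 10.05525 kN/m³.
A = 3.76 × 2.85 = 10.716 m².
From F = γ·h_c·A, the centroid depth is h_c = 324/(10.05525 × 10.716) = 3.0069 m.
Let θ = 58.5° be the plate's angle to the horizontal; measure y along the incline from where the plane meets the free surface. Vertical depth h = y·sinθ with sinθ = 0.852640.
Along the incline, y_c = h_c/sinθ = 3.0069/0.852640 = 3.52658 m.
The centroid lies 2.85/2 = 1.425 m below the top edge, so the top edge sits at y_top = 3.52658 − 1.425 = 2.10158 m along the incline.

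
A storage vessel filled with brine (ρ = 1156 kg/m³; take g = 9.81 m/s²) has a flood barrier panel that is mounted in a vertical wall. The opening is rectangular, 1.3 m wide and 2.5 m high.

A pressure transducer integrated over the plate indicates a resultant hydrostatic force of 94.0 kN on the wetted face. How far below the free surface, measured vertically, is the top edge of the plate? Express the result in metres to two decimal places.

d_top ≈ 1.30 m

γ = ρg = 1156 × 9.81 / 1000 = 11.34036 kN/m³.
A = 1.3 × 2.5 = 3.25 m².
From F = γ·h_c·A, the centroid depth is h_c = 94.0/(11.34036 × 3.25) = 2.55045 m.
The centroid lies 2.5/2 = 1.25 m below the top edge, so the top edge sits at h_top = 2.55045 − 1.25 = 1.30045 m below the surface.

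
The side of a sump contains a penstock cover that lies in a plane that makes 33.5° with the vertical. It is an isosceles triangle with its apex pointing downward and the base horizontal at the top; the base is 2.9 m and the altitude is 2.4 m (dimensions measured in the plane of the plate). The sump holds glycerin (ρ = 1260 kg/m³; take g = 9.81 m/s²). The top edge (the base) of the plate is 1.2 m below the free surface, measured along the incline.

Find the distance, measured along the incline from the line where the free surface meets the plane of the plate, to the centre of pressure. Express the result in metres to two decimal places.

γ = ρg = 1260 × 9.81 / 1000 = 12.3606 kN/m³.
The plate makes 33.5° with the vertical, i.e. θ = 90° − 33.5° = 56.5° to the horizontal. Measuring y along the incline from the free-surface line, vertical depth h = y·sinθ with sinθ = 0.833886.
With the apex down, the centroid sits h/3 = 2.4/3 = 0.8 m below the base (the top edge), so y_c = 1.2 + 0.8 = 2 m and h_c = 2 × 0.833886 = 1.66777 m.
A = ½ × 2.9 × 2.4 = 3.48 m².
Resultant F = γ·h_c·A = 12.3606 × 1.66777 × 3.48 = 71.7389 kN.
I_c = b·h³/36 = 2.9 × 2.4³/36 = 1.1136 m⁴.
Centre of pressure: y_p = y_c + I_c/(y_c·A) = 2 + 1.1136/(2 × 3.48) = 2 + 0.16 = 2.16 m along the plane.

y_p = 2.16 m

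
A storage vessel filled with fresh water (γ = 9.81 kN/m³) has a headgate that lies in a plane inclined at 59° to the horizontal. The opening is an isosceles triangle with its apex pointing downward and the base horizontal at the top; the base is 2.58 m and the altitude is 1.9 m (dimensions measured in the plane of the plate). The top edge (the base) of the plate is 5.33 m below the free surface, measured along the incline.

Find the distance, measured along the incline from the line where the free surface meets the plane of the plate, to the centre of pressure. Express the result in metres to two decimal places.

γ = 9.81 kN/m³.
Let θ = 59° be the plate's angle to the horizontal; measure y along the incline from where the plane meets the free surface. Vertical depth h = y·sinθ with sinθ = 0.857167.
With the apex down, the centroid sits h/3 = 1.9/3 = 0.633333 m below the base (the top edge), so y_c = 5.33 + 0.633333 = 5.96333 m and h_c = 5.96333 × 0.857167 = 5.11157 m.
A = ½ × 2.58 × 1.9 = 2.451 m².
Resultant F = γ·h_c·A = 9.81 × 5.11157 × 2.451 = 122.904 kN.
I_c = b·h³/36 = 2.58 × 1.9³/36 = 0.491562 m⁴.
Centre of pressure: y_p = y_c + I_c/(y_c·A) = 5.96333 + 0.491562/(5.96333 × 2.451) = 5.96333 + 0.0336315 = 5.99696 m along the plane.

y_p = 6.00 m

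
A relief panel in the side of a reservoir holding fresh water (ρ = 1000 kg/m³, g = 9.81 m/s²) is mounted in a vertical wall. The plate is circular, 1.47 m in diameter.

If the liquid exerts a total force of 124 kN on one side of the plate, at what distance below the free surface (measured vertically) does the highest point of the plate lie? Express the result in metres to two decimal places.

γ = ρg = 1000 × 9.81 = 9810 N/m³ = 9.81 kN/m³.
A = π(0.735)² = 1.69717 m².
From F = γ·h_c·A, the centroid depth is h_c = 124/(9.81 × 1.69717) = 7.44779 m.
The centroid is at the centre, 0.735 m below the top of the plate, so the highest point sits at h_top = 7.44779 − 0.735 = 6.71279 m below the surface.

d_top ≈ 6.71 m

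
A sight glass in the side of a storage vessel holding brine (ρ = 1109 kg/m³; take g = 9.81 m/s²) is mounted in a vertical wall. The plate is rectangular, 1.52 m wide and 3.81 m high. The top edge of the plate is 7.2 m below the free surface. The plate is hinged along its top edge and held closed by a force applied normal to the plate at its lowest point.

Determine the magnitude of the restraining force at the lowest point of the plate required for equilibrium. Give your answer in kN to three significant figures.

γ = ρg = 1109 × 9.81 / 1000 = 10.87929 kN/m³.
The centroid lies 3.81/2 = 1.905 m below the top edge, so the centroid depth is h_c = 7.2 + 1.905 = 9.105 m.
A = 1.52 × 3.81 = 5.7912 m².
Resultant F = γ·h_c·A = 10.87929 × 9.105 × 5.7912 = 573.653 kN.
I_c = b·h³/12 = 1.52 × 3.81³/12 = 7.00547 m⁴.
Centre of pressure: y_p = y_c + I_c/(y_c·A) = 9.105 + 7.00547/(9.105 × 5.7912) = 9.105 + 0.132858 = 9.23786 m along the plane.
The resultant acts 1.905 + 0.132858 = 2.03786 m (along the plate) below the hinge at the top edge, so the moment about the hinge is M = F × 2.03786 = 573.653 × 2.03786 = 1169.02 kN·m.
A normal force at the bottom, 3.81 m from the hinge, must supply this moment: P = 1169.02/3.81 = 306.829 kN.

P ≈ 307 kN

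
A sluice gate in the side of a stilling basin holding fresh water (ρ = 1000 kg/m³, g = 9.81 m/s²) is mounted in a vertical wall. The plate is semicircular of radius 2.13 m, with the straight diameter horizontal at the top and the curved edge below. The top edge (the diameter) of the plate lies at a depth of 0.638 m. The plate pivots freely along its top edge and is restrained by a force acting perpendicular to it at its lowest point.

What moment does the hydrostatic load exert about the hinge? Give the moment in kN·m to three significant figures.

γ = ρg = 1000 × 9.81 = 9810 N/m³ = 9.81 kN/m³.
The centroid of a semicircle lies 4r/(3π) = 0.904 m from the diameter, here below the top edge, so the centroid depth is h_c = 0.638 + 0.904 = 1.542 m.
A = πr²/2 = π × 2.13²/2 = 7.12655 m².
Resultant F = γ·h_c·A = 9.81 × 1.542 × 7.12655 = 107.803 kN.
I_c = (π/8 − 8/(9π))·r⁴ = 0.109757 × 2.13⁴ = 2.25918 m⁴.
Centre of pressure: y_p = y_c + I_c/(y_c·A) = 1.542 + 2.25918/(1.542 × 7.12655) = 1.542 + 0.205583 = 1.74758 m along the plane.
The resultant acts 0.904 + 0.205583 = 1.10958 m (along the plate) below the hinge at the top edge, so the moment about the hinge is M = F × 1.10958 = 107.803 × 1.10958 = 119.616 kN·m.

M ≈ 120 kN·m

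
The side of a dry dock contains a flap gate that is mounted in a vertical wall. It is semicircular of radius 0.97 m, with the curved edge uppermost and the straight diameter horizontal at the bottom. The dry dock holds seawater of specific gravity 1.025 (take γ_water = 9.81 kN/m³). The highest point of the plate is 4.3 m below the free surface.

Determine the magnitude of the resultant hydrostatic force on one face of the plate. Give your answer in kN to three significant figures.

F ≈ 72.2 kN

γ = 1.025 × 9.81 = 10.05525 kN/m³.
The centroid lies 4r/(3π) = 0.411681 m above the diameter, so r − 4r/(3π) = 0.97 − 0.411681 = 0.558319 m below the topmost point, so the centroid depth is h_c = 4.3 + 0.558319 = 4.85832 m.
A = πr²/2 = π × 0.97²/2 = 1.47796 m².
Resultant F = γ·h_c·A = 10.05525 × 4.85832 × 1.47796 = 72.2007 kN.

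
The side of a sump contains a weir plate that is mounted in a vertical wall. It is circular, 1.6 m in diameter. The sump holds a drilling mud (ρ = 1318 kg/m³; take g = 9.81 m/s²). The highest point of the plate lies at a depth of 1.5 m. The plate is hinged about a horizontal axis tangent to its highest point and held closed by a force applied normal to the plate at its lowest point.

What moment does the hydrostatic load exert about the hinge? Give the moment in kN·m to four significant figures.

M ≈ 51.99 kN·m

γ = ρg = 1318 × 9.81 / 1000 = 12.92958 kN/m³.
The centroid is at the centre, 0.8 m below the top of the plate, so the centroid depth is h_c = 1.5 + 0.8 = 2.3 m.
A = π(0.8)² = 2.01062 m².
Resultant F = γ·h_c·A = 12.92958 × 2.3 × 2.01062 = 59.7919 kN.
I_c = πr⁴/4 = π × 0.8⁴/4 = 0.321699 m⁴.
Centre of pressure: y_p = y_c + I_c/(y_c·A) = 2.3 + 0.321699/(2.3 × 2.01062) = 2.3 + 0.0695652 = 2.36957 m along the plane.
The resultant acts 0.8 + 0.0695652 = 0.869565 m (along the plate) below the hinge at the top edge, so the moment about the hinge is M = F × 0.869565 = 59.7919 × 0.869565 = 51.9929 kN·m.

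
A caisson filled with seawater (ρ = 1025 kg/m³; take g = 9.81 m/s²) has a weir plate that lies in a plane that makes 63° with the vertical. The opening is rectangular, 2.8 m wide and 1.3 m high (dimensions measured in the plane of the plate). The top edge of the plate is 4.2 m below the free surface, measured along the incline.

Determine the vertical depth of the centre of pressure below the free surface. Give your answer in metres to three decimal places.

h_p = 2.215 m

γ = ρg = 1025 × 9.81 / 1000 = 10.05525 kN/m³.
The plate makes 63° with the vertical, i.e. θ = 90° − 63° = 27° to the horizontal. Measuring y along the incline from the free-surface line, vertical depth h = y·sinθ with sinθ = 0.453990.
The centroid lies 1.3/2 = 0.65 m below the top edge, so y_c = 4.2 + 0.65 = 4.85 m and h_c = 4.85 × 0.453990 = 2.20185 m.
A = 2.8 × 1.3 = 3.64 m².
Resultant F = γ·h_c·A = 10.05525 × 2.20185 × 3.64 = 80.5902 kN.
I_c = b·h³/12 = 2.8 × 1.3³/12 = 0.512633 m⁴.
Centre of pressure: y_p = y_c + I_c/(y_c·A) = 4.85 + 0.512633/(4.85 × 3.64) = 4.85 + 0.0290378 = 4.87904 m along the plane.
Vertically, h_p = y_p·sinθ = 4.87904 × 0.453990 = 2.21504 m.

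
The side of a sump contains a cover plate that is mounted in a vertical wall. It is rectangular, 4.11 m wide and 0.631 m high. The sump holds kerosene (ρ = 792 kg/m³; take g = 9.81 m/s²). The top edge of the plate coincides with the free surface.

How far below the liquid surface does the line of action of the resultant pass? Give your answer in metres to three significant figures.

h_p = 0.421 m

γ = ρg = 792 × 9.81 / 1000 = 7.76952 kN/m³.
The centroid lies 0.631/2 = 0.3155 m below the top edge, so the centroid depth is h_c = 0.3155 m.
A = 4.11 × 0.631 = 2.59341 m².
Resultant F = γ·h_c·A = 7.76952 × 0.3155 × 2.59341 = 6.35718 kN.
I_c = b·h³/12 = 4.11 × 0.631³/12 = 0.0860496 m⁴.
Centre of pressure: y_p = y_c + I_c/(y_c·A) = 0.3155 + 0.0860496/(0.3155 × 2.59341) = 0.3155 + 0.105167 = 0.420667 m along the plane.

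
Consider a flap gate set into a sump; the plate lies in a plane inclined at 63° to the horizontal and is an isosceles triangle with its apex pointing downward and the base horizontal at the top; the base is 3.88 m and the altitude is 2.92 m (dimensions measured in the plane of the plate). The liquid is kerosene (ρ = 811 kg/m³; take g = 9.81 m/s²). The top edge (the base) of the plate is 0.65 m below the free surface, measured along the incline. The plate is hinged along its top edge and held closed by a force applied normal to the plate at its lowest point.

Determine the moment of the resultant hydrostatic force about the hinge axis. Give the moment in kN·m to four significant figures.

M ≈ 82.47 kN·m

γ = ρg = 811 × 9.81 / 1000 = 7.95591 kN/m³.
Let θ = 63° be the plate's angle to the horizontal; measure y along the incline from where the plane meets the free surface. Vertical depth h = y·sinθ with sinθ = 0.891007.
With the apex down, the centroid sits h/3 = 2.92/3 = 0.973333 m below the base (the top edge), so y_c = 0.65 + 0.973333 = 1.62333 m and h_c = 1.62333 × 0.891007 = 1.4464 m.
A = ½ × 3.88 × 2.92 = 5.6648 m².
Resultant F = γ·h_c·A = 7.95591 × 1.4464 × 5.6648 = 65.1873 kN.
I_c = b·h³/36 = 3.88 × 2.92³/36 = 2.68335 m⁴.
Centre of pressure: y_p = y_c + I_c/(y_c·A) = 1.62333 + 2.68335/(1.62333 × 5.6648) = 1.62333 + 0.2918 = 1.91513 m along the plane.
The resultant acts 0.973333 + 0.2918 = 1.26513 m (along the plate) below the hinge at the top edge, so the moment about the hinge is M = F × 1.26513 = 65.1873 × 1.26513 = 82.4704 kN·m.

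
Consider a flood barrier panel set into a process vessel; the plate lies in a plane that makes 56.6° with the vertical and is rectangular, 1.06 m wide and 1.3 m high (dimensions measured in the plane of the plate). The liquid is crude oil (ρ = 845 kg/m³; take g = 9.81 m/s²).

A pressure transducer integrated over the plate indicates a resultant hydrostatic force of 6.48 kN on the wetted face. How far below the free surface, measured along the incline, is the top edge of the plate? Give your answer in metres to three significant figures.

y_top ≈ 0.381 m

γ = ρg = 845 × 9.81 / 1000 = 8.28945 kN/m³.
A = 1.06 × 1.3 = 1.378 m².
From F = γ·h_c·A, the centroid depth is h_c = 6.48/(8.28945 × 1.378) = 0.567283 m.
The plate makes 56.6° with the vertical, i.e. θ = 90° − 56.6° = 33.4° to the horizontal. Measuring y along the incline from the free-surface line, vertical depth h = y·sinθ with sinθ = 0.550481.
Along the incline, y_c = h_c/sinθ = 0.567283/0.550481 = 1.03052 m.
The centroid lies 1.3/2 = 0.65 m below the top edge, so the top edge sits at y_top = 1.03052 − 0.65 = 0.38052 m along the incline.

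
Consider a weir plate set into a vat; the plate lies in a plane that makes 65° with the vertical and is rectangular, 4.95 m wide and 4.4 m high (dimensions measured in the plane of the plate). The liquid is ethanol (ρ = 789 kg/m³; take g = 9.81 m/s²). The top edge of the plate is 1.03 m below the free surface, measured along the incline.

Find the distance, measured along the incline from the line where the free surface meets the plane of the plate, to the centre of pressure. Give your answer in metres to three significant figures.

γ = ρg = 789 × 9.81 / 1000 = 7.74009 kN/m³.
The plate makes 65° with the vertical, i.e. θ = 90° − 65° = 25° to the horizontal. Measuring y along the incline from the free-surface line, vertical depth h = y·sinθ with sinθ = 0.422618.
The centroid lies 4.4/2 = 2.2 m below the top edge, so y_c = 1.03 + 2.2 = 3.23 m and h_c = 3.23 × 0.422618 = 1.36506 m.
A = 4.95 × 4.4 = 21.78 m².
Resultant F = γ·h_c·A = 7.74009 × 1.36506 × 21.78 = 230.121 kN.
I_c = b·h³/12 = 4.95 × 4.4³/12 = 35.1384 m⁴.
Centre of pressure: y_p = y_c + I_c/(y_c·A) = 3.23 + 35.1384/(3.23 × 21.78) = 3.23 + 0.499484 = 3.72948 m along the plane.

y_p = 3.73 m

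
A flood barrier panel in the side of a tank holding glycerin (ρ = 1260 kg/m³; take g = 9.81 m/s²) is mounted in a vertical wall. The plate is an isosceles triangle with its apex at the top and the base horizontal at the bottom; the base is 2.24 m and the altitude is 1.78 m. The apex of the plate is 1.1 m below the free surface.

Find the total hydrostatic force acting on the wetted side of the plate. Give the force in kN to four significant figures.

F ≈ 56.35 kN

γ = ρg = 1260 × 9.81 / 1000 = 12.3606 kN/m³.
With the apex up, the centroid sits 2h/3 = 2 × 1.78/3 = 1.18667 m below the apex, so the centroid depth is h_c = 1.1 + 1.18667 = 2.28667 m.
A = ½ × 2.24 × 1.78 = 1.9936 m².
Resultant F = γ·h_c·A = 12.3606 × 2.28667 × 1.9936 = 56.3483 kN.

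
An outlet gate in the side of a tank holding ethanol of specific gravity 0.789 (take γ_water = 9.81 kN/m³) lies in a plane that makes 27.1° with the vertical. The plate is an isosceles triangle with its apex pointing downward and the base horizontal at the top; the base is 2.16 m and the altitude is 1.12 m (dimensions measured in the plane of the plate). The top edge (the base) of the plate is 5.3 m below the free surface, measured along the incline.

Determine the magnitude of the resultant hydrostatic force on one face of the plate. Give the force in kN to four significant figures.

γ = 0.789 × 9.81 = 7.74009 kN/m³.
The plate makes 27.1° with the vertical, i.e. θ = 90° − 27.1° = 62.9° to the horizontal. Measuring y along the incline from the free-surface line, vertical depth h = y·sinθ with sinθ = 0.890213.
With the apex down, the centroid sits h/3 = 1.12/3 = 0.373333 m below the base (the top edge), so y_c = 5.3 + 0.373333 = 5.67333 m and h_c = 5.67333 × 0.890213 = 5.05047 m.
A = ½ × 2.16 × 1.12 = 1.2096 m².
Resultant F = γ·h_c·A = 7.74009 × 5.05047 × 1.2096 = 47.2846 kN.

F ≈ 47.28 kN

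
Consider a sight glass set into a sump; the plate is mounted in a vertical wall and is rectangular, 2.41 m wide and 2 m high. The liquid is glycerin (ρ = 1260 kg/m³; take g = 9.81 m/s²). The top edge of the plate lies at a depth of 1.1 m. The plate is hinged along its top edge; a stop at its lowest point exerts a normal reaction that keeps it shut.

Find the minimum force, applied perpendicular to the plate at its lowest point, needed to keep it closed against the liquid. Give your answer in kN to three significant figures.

γ = ρg = 1260 × 9.81 / 1000 = 12.3606 kN/m³.
The centroid lies 2/2 = 1 m below the top edge, so the centroid depth is h_c = 1.1 + 1 = 2.1 m.
A = 2.41 × 2 = 4.82 m².
Resultant F = γ·h_c·A = 12.3606 × 2.1 × 4.82 = 125.114 kN.
I_c = b·h³/12 = 2.41 × 2³/12 = 1.60667 m⁴.
Centre of pressure: y_p = y_c + I_c/(y_c·A) = 2.1 + 1.60667/(2.1 × 4.82) = 2.1 + 0.15873 = 2.25873 m along the plane.
The resultant acts 1 + 0.15873 = 1.15873 m (along the plate) below the hinge at the top edge, so the moment about the hinge is M = F × 1.15873 = 125.114 × 1.15873 = 144.973 kN·m.
A normal force at the bottom, 2 m from the hinge, must supply this moment: P = 144.973/2 = 72.4865 kN.

P ≈ 72.5 kN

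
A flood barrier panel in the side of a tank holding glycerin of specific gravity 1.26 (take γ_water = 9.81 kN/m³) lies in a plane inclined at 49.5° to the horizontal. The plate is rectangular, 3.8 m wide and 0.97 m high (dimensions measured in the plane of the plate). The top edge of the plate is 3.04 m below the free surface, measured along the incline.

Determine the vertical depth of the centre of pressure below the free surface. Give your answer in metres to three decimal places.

h_p = 2.697 m

γ = 1.26 × 9.81 = 12.3606 kN/m³.
Let θ = 49.5° be the plate's angle to the horizontal; measure y along the incline from where the plane meets the free surface. Vertical depth h = y·sinθ with sinθ = 0.760406.
The centroid lies 0.97/2 = 0.485 m below the top edge, so y_c = 3.04 + 0.485 = 3.525 m and h_c = 3.525 × 0.760406 = 2.68043 m.
A = 3.8 × 0.97 = 3.686 m².
Resultant F = γ·h_c·A = 12.3606 × 2.68043 × 3.686 = 122.124 kN.
I_c = b·h³/12 = 3.8 × 0.97³/12 = 0.289013 m⁴.
Centre of pressure: y_p = y_c + I_c/(y_c·A) = 3.525 + 0.289013/(3.525 × 3.686) = 3.525 + 0.0222435 = 3.54724 m along the plane.
Vertically, h_p = y_p·sinθ = 3.54724 × 0.760406 = 2.69734 m.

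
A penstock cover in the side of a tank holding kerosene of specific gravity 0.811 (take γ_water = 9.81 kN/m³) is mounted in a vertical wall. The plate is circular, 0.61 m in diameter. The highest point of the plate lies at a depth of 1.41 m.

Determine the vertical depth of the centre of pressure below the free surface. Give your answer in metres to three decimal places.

h_p = 1.729 m

γ = 0.811 × 9.81 = 7.95591 kN/m³.
The centroid is at the centre, 0.305 m below the top of the plate, so the centroid depth is h_c = 1.41 + 0.305 = 1.715 m.
A = π(0.305)² = 0.292247 m².
Resultant F = γ·h_c·A = 7.95591 × 1.715 × 0.292247 = 3.98753 kN.
I_c = πr⁴/4 = π × 0.305⁴/4 = 0.00679656 m⁴.
Centre of pressure: y_p = y_c + I_c/(y_c·A) = 1.715 + 0.00679656/(1.715 × 0.292247) = 1.715 + 0.0135605 = 1.72856 m along the plane.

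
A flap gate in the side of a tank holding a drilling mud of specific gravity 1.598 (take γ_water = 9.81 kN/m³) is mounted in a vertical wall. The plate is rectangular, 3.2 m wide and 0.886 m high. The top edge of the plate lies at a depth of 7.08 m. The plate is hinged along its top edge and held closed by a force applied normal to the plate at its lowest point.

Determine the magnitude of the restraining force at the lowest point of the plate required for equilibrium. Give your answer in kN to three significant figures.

P ≈ 170 kN

γ = 1.598 × 9.81 = 15.67638 kN/m³.
The centroid lies 0.886/2 = 0.443 m below the top edge, so the centroid depth is h_c = 7.08 + 0.443 = 7.523 m.
A = 3.2 × 0.886 = 2.8352 m².
Resultant F = γ·h_c·A = 15.67638 × 7.523 × 2.8352 = 334.365 kN.
I_c = b·h³/12 = 3.2 × 0.886³/12 = 0.185468 m⁴.
Centre of pressure: y_p = y_c + I_c/(y_c·A) = 7.523 + 0.185468/(7.523 × 2.8352) = 7.523 + 0.00869549 = 7.5317 m along the plane.
The resultant acts 0.443 + 0.00869549 = 0.451695 m (along the plate) below the hinge at the top edge, so the moment about the hinge is M = F × 0.451695 = 334.365 × 0.451695 = 151.031 kN·m.
A normal force at the bottom, 0.886 m from the hinge, must supply this moment: P = 151.031/0.886 = 170.464 kN.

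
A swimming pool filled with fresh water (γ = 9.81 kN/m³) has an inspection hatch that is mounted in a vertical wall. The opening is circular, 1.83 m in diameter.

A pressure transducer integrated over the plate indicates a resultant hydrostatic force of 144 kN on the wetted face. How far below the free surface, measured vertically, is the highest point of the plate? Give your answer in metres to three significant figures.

γ = 9.81 kN/m³.
A = π(0.915)² = 2.63022 m².
From F = γ·h_c·A, the centroid depth is h_c = 144/(9.81 × 2.63022) = 5.58086 m.
The centroid is at the centre, 0.915 m below the top of the plate, so the highest point sits at h_top = 5.58086 − 0.915 = 4.66586 m below the surface.

d_top ≈ 4.67 m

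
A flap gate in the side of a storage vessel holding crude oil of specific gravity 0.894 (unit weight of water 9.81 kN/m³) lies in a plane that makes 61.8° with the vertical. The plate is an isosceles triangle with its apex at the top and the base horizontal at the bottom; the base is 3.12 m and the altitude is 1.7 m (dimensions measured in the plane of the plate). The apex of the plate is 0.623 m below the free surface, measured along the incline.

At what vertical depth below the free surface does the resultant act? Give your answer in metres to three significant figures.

h_p = 0.873 m

γ = 0.894 × 9.81 = 8.77014 kN/m³.
The plate makes 61.8° with the vertical, i.e. θ = 90° − 61.8° = 28.2° to the horizontal. Measuring y along the incline from the free-surface line, vertical depth h = y·sinθ with sinθ = 0.472551.
With the apex up, the centroid sits 2h/3 = 2 × 1.7/3 = 1.13333 m below the apex, so y_c = 0.623 + 1.13333 = 1.75633 m and h_c = 1.75633 × 0.472551 = 0.829955 m.
A = ½ × 3.12 × 1.7 = 2.652 m².
Resultant F = γ·h_c·A = 8.77014 × 0.829955 × 2.652 = 19.3034 kN.
I_c = b·h³/36 = 3.12 × 1.7³/36 = 0.425793 m⁴.
Centre of pressure: y_p = y_c + I_c/(y_c·A) = 1.75633 + 0.425793/(1.75633 × 2.652) = 1.75633 + 0.0914153 = 1.84775 m along the plane.
Vertically, h_p = y_p·sinθ = 1.84775 × 0.472551 = 0.873156 m.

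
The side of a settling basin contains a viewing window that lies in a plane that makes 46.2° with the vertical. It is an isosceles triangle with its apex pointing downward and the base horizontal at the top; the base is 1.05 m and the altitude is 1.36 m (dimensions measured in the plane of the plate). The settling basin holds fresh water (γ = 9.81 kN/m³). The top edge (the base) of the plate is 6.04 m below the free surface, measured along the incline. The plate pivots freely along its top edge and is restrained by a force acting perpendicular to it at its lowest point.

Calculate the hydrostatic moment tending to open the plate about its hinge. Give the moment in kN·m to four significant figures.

M ≈ 14.77 kN·m

γ = 9.81 kN/m³.
The plate makes 46.2° with the vertical, i.e. θ = 90° − 46.2° = 43.8° to the horizontal. Measuring y along the incline from the free-surface line, vertical depth h = y·sinθ with sinθ = 0.692143.
With the apex down, the centroid sits h/3 = 1.36/3 = 0.453333 m below the base (the top edge), so y_c = 6.04 + 0.453333 = 6.49333 m and h_c = 6.49333 × 0.692143 = 4.49431 m.
A = ½ × 1.05 × 1.36 = 0.714 m².
Resultant F = γ·h_c·A = 9.81 × 4.49431 × 0.714 = 31.4797 kN.
I_c = b·h³/36 = 1.05 × 1.36³/36 = 0.0733675 m⁴.
Centre of pressure: y_p = y_c + I_c/(y_c·A) = 6.49333 + 0.0733675/(6.49333 × 0.714) = 6.49333 + 0.0158248 = 6.50915 m along the plane.
The resultant acts 0.453333 + 0.0158248 = 0.469158 m (along the plate) below the hinge at the top edge, so the moment about the hinge is M = F × 0.469158 = 31.4797 × 0.469158 = 14.769 kN·m.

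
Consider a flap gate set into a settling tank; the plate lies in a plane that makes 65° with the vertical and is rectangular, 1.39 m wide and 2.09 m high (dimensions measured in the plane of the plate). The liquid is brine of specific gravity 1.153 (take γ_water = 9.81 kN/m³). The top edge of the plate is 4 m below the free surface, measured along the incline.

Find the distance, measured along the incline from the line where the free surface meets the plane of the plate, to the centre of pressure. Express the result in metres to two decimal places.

y_p = 5.12 m

γ = 1.153 × 9.81 = 11.31093 kN/m³.
The plate makes 65° with the vertical, i.e. θ = 90° − 65° = 25° to the horizontal. Measuring y along the incline from the free-surface line, vertical depth h = y·sinθ with sinθ = 0.422618.
The centroid lies 2.09/2 = 1.045 m below the top edge, so y_c = 4 + 1.045 = 5.045 m and h_c = 5.045 × 0.422618 = 2.13211 m.
A = 1.39 × 2.09 = 2.9051 m².
Resultant F = γ·h_c·A = 11.31093 × 2.13211 × 2.9051 = 70.0598 kN.
I_c = b·h³/12 = 1.39 × 2.09³/12 = 1.05748 m⁴.
Centre of pressure: y_p = y_c + I_c/(y_c·A) = 5.045 + 1.05748/(5.045 × 2.9051) = 5.045 + 0.0721523 = 5.11715 m along the plane.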